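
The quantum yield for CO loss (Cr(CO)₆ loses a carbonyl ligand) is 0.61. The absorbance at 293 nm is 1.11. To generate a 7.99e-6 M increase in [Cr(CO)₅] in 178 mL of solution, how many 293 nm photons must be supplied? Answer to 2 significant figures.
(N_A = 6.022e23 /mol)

Product: (7.99e-6 M)(0.178 L) = 1.422e-6 mol.
Photons that must be absorbed: 1.422e-6 / 0.61 = 2.331e-6 mol.
Fraction absorbed: 1 − 10^(−1.11) = 0.9224.
Incident photons needed: 2.331e-6 / 0.9224 = 2.527e-6 mol.
Photon count: 2.527e-6 × 6.022e23 = 1.5e18.

1.5e18 photons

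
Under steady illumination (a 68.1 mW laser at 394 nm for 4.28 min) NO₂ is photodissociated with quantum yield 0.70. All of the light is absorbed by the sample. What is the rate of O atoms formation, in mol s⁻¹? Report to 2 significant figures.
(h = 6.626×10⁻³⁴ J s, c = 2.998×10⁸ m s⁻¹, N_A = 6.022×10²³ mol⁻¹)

1.6×10⁻⁷ mol s⁻¹

Photon energy at 394 nm: hc/λ = (6.626×10⁻³⁴)(2.998×10⁸)/(394×10⁻⁹) = 5.042×10⁻¹⁹ J.
Energy delivered: (68.1 mW)(256.8 s) = 17.49 J.
Photons incident: 17.49 / 5.042×10⁻¹⁹ = 3.469×10¹⁹, i.e. 3.469×10¹⁹/6.022×10²³ = 5.761×10⁻⁵ mol.
Product formed: 0.70 × 5.761×10⁻⁵ = 4.033×10⁻⁵ mol.
Rate: 4.033×10⁻⁵ / 256.8 s = 1.6×10⁻⁷ mol s⁻¹.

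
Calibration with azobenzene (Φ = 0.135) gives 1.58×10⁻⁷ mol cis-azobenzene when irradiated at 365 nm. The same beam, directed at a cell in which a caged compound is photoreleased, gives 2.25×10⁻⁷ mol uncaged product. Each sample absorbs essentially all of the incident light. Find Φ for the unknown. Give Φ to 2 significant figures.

Φ = 0.19

Photons absorbed by the actinometer: 1.58×10⁻⁷ / 0.135 = 1.170×10⁻⁶ mol.
Φ(unknown) = 2.25×10⁻⁷ / 1.170×10⁻⁶ = 0.19.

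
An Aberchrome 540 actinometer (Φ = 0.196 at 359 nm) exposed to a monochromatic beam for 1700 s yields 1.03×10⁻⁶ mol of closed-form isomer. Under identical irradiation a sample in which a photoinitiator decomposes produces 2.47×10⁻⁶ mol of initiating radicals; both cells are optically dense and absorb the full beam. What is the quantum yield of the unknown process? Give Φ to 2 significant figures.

Φ = 0.47

Photons absorbed by the actinometer: 1.03×10⁻⁶ / 0.196 = 5.255×10⁻⁶ mol.
Φ(unknown) = 2.47×10⁻⁶ / 5.255×10⁻⁶ = 0.47.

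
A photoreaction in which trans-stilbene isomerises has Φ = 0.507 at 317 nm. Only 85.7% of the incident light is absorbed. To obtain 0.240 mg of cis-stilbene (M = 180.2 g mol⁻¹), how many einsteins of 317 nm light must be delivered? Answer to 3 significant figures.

3.07×10⁻⁶ einstein

Product: 0.240 mg / 180.2 g mol⁻¹ = 1.332×10⁻⁶ mol.
Photons that must be absorbed: 1.332×10⁻⁶ / 0.507 = 2.627×10⁻⁶ mol.
Incident photons needed: 2.627×10⁻⁶ / 0.857 = 3.065×10⁻⁶ mol.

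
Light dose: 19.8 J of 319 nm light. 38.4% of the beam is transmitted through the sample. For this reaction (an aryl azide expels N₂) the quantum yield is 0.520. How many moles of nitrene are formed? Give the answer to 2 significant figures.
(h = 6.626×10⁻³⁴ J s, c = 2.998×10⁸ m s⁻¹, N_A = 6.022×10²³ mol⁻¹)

1.7×10⁻⁵ mol

Photon energy at 319 nm: hc/λ = (6.626×10⁻³⁴)(2.998×10⁸)/(319×10⁻⁹) = 6.227×10⁻¹⁹ J.
Photons incident: 19.8 / 6.227×10⁻¹⁹ = 3.180×10¹⁹, i.e. 3.180×10¹⁹/6.022×10²³ = 5.281×10⁻⁵ mol.
Fraction absorbed: 1 − 38.4/100 = 0.6160.
Photons absorbed: 0.6160 × 5.281×10⁻⁵ = 3.253×10⁻⁵ mol.
Product: Φ × n_abs = 0.520 × 3.253×10⁻⁵ = 1.692×10⁻⁵ mol.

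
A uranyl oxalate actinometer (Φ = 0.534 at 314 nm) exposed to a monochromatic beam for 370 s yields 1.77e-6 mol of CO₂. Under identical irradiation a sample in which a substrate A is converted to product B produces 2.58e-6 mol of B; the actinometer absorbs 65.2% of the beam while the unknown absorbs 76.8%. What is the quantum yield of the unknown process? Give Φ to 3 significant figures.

Φ = 0.661

Photons absorbed by the actinometer: 1.77e-6 / 0.534 = 3.315e-6 mol.
Incident flux: 3.315e-6 / 0.652 = 5.084e-6 einstein.
Absorbed by unknown: 0.768 × 5.084e-6 = 3.905e-6 mol.
Φ(unknown) = 2.58e-6 / 3.905e-6 = 0.661.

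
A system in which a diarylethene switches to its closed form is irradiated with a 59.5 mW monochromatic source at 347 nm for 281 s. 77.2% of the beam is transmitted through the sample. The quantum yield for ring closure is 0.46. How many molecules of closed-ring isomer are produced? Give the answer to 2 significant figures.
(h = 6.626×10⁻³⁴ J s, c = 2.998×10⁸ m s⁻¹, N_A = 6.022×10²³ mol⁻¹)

Photon energy at 347 nm: hc/λ = (6.626×10⁻³⁴)(2.998×10⁸)/(347×10⁻⁹) = 5.725×10⁻¹⁹ J.
Energy delivered: (59.5 mW)(281 s) = 16.72 J.
Photons incident: 16.72 / 5.725×10⁻¹⁹ = 2.921×10¹⁹, i.e. 2.921×10¹⁹/6.022×10²³ = 4.851×10⁻⁵ mol.
Fraction absorbed: 1 − 77.2/100 = 0.2280.
Photons absorbed: 0.2280 × 4.851×10⁻⁵ = 1.106×10⁻⁵ mol.
Product: Φ × n_abs = 0.46 × 1.106×10⁻⁵ = 5.088×10⁻⁶ mol.
As a count: 5.088×10⁻⁶ × 6.022×10²³ = 3.1×10¹⁸.

3.1×10¹⁸ molecules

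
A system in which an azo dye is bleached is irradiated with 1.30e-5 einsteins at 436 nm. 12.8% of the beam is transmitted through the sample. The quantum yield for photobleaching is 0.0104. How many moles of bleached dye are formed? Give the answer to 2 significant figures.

Fraction absorbed: 1 − 12.8/100 = 0.8720.
Photons absorbed: 0.8720 × 1.30e-5 = 1.134e-5 mol.
Product: Φ × n_abs = 0.0104 × 1.134e-5 = 1.179e-7 mol.

1.2e-7 mol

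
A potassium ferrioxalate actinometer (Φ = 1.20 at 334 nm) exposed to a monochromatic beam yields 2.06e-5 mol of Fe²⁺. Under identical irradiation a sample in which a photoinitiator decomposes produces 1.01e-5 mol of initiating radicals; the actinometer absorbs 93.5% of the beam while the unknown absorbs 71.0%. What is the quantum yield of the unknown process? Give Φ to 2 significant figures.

Photons absorbed by the actinometer: 2.06e-5 / 1.20 = 1.717e-5 mol.
Incident flux: 1.717e-5 / 0.935 = 1.836e-5 einstein.
Absorbed by unknown: 0.710 × 1.836e-5 = 1.304e-5 mol.
Φ(unknown) = 1.01e-5 / 1.304e-5 = 0.77.

Φ = 0.77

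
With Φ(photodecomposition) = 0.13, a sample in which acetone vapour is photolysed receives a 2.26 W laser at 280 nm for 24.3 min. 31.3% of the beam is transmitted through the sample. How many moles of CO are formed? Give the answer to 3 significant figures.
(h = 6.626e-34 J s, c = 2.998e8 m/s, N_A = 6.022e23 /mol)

6.89e-4 mol

Photon energy at 280 nm: hc/λ = (6.626e-34)(2.998e8)/(280e-9) = 7.095e-19 J.
Energy delivered: (2.26 W)(1458 s) = 3295 J.
Photons incident: 3295 / 7.095e-19 = 4.644e21, i.e. 4.644e21/6.022e23 = 0.007712 mol.
Fraction absorbed: 1 − 31.3/100 = 0.6870.
Photons absorbed: 0.6870 × 0.007712 = 0.005298 mol.
Product: Φ × n_abs = 0.13 × 0.005298 = 6.887e-4 mol.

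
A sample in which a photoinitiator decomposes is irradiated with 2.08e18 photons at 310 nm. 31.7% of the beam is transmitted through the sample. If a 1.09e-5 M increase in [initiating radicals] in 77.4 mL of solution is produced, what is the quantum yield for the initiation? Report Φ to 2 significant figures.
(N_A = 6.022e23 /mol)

Φ = 0.36

Product: (1.09e-5 M)(0.0774 L) = 8.437e-7 mol.
Moles of photons: 2.08e18 / 6.022e23 = 3.454e-6 mol.
Fraction absorbed: 1 − 31.7/100 = 0.6830.
Photons absorbed: 0.6830 × 3.454e-6 = 2.359e-6 mol.
Φ = 8.437e-7 mol / 2.359e-6 mol photons = 0.36.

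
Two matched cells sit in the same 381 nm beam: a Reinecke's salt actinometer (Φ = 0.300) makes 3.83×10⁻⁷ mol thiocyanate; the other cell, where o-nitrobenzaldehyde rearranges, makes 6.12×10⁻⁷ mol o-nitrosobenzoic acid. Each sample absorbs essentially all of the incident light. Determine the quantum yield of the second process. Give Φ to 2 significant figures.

Photons absorbed by the actinometer: 3.83×10⁻⁷ / 0.300 = 1.277×10⁻⁶ mol.
Φ(unknown) = 6.12×10⁻⁷ / 1.277×10⁻⁶ = 0.48.

Φ = 0.48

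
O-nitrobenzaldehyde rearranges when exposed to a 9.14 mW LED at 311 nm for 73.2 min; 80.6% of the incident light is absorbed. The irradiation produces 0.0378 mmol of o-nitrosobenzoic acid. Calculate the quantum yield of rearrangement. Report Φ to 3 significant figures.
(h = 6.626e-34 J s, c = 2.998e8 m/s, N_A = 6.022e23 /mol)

Product: 0.0378 mmol = 3.78e-5 mol.
Photon energy at 311 nm: hc/λ = (6.626e-34)(2.998e8)/(311e-9) = 6.387e-19 J.
Energy delivered: (9.14 mW)(4392 s) = 40.14 J.
Photons incident: 40.14 / 6.387e-19 = 6.285e19, i.e. 6.285e19/6.022e23 = 1.044e-4 mol.
Photons absorbed: 0.806 × 1.044e-4 = 8.415e-5 mol.
Φ = 3.78e-5 mol / 8.415e-5 mol photons = 0.449.

Φ = 0.449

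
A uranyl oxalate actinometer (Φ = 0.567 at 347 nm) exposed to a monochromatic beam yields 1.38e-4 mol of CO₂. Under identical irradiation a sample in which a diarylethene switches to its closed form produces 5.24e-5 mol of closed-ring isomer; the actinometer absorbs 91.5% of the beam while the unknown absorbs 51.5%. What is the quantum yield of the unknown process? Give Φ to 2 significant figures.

Photons absorbed by the actinometer: 1.38e-4 / 0.567 = 2.434e-4 mol.
Incident flux: 2.434e-4 / 0.915 = 2.660e-4 einstein.
Absorbed by unknown: 0.515 × 2.660e-4 = 1.370e-4 mol.
Φ(unknown) = 5.24e-5 / 1.370e-4 = 0.38.

Φ = 0.38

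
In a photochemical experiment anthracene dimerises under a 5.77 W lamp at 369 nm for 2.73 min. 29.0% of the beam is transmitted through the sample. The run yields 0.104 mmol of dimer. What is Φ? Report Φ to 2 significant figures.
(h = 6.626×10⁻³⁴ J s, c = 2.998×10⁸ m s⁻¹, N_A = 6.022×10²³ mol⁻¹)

Φ = 0.050

Product: 0.104 mmol = 1.04×10⁻⁴ mol.
Photon energy at 369 nm: hc/λ = (6.626×10⁻³⁴)(2.998×10⁸)/(369×10⁻⁹) = 5.383×10⁻¹⁹ J.
Energy delivered: (5.77 W)(163.8 s) = 945.1 J.
Photons incident: 945.1 / 5.383×10⁻¹⁹ = 1.756×10²¹, i.e. 1.756×10²¹/6.022×10²³ = 0.002916 mol.
Fraction absorbed: 1 − 29.0/100 = 0.7100.
Photons absorbed: 0.7100 × 0.002916 = 0.002070 mol.
Φ = 1.04×10⁻⁴ mol / 0.002070 mol photons = 0.050.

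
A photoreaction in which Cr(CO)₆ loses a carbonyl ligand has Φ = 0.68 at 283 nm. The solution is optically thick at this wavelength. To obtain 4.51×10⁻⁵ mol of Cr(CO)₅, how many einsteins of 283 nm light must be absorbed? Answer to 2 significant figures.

Photons that must be absorbed: 4.51×10⁻⁵ / 0.68 = 6.632×10⁻⁵ mol.

6.6×10⁻⁵ einstein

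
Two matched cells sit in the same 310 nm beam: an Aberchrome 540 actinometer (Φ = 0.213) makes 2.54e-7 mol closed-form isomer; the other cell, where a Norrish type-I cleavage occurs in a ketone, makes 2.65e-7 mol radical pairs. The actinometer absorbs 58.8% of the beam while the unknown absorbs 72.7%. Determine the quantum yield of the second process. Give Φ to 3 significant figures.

Photons absorbed by the actinometer: 2.54e-7 / 0.213 = 1.192e-6 mol.
Incident flux: 1.192e-6 / 0.588 = 2.027e-6 einstein.
Absorbed by unknown: 0.727 × 2.027e-6 = 1.474e-6 mol.
Φ(unknown) = 2.65e-7 / 1.474e-6 = 0.180.

Φ = 0.180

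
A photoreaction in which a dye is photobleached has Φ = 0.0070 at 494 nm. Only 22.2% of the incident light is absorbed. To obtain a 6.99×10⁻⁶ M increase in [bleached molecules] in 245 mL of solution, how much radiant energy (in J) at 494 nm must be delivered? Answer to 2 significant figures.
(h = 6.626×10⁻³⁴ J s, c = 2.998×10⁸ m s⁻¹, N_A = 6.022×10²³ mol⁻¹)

270 J

Product: (6.99×10⁻⁶ M)(0.245 L) = 1.713×10⁻⁶ mol.
Photons that must be absorbed: 1.713×10⁻⁶ / 0.0070 = 2.447×10⁻⁴ mol.
Incident photons needed: 2.447×10⁻⁴ / 0.222 = 0.001102 mol.
Photon energy: hc/λ = 4.021×10⁻¹⁹ J; per mole, 2.421×10⁵ J mol⁻¹.
Energy required: 0.001102 × 2.421×10⁵ = 270 J.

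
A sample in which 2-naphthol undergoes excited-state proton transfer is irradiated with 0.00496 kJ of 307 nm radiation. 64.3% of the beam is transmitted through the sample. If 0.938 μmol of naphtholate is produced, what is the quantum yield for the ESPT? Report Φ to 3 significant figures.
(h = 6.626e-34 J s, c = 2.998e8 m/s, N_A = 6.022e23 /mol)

Product: 0.938 μmol = 9.38e-7 mol.
Photon energy at 307 nm: hc/λ = (6.626e-34)(2.998e8)/(307e-9) = 6.471e-19 J.
Incident energy: 0.00496 kJ = 4.96 J.
Photons incident: 4.96 / 6.471e-19 = 7.665e18, i.e. 7.665e18/6.022e23 = 1.273e-5 mol.
Fraction absorbed: 1 − 64.3/100 = 0.3570.
Photons absorbed: 0.3570 × 1.273e-5 = 4.545e-6 mol.
Φ = 9.38e-7 mol / 4.545e-6 mol photons = 0.206.

Φ = 0.206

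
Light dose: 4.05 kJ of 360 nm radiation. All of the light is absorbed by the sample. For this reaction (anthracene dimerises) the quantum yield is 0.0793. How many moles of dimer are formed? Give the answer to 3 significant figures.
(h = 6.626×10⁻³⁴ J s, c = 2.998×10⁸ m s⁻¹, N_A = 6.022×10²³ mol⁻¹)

9.67×10⁻⁴ mol

Photon energy at 360 nm: hc/λ = (6.626×10⁻³⁴)(2.998×10⁸)/(360×10⁻⁹) = 5.518×10⁻¹⁹ J.
Incident energy: 4.05 kJ = 4050 J.
Photons incident: 4050 / 5.518×10⁻¹⁹ = 7.340×10²¹, i.e. 7.340×10²¹/6.022×10²³ = 0.01219 mol.
Product: Φ × n_abs = 0.0793 × 0.01219 = 9.667×10⁻⁴ mol.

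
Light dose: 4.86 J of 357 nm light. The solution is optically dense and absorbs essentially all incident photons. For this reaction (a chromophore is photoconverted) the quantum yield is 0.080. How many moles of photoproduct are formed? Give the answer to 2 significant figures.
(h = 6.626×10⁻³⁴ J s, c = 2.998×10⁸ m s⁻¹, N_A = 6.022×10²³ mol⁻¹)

1.2×10⁻⁶ mol

Photon energy at 357 nm: hc/λ = (6.626×10⁻³⁴)(2.998×10⁸)/(357×10⁻⁹) = 5.564×10⁻¹⁹ J.
Photons incident: 4.86 / 5.564×10⁻¹⁹ = 8.735×10¹⁸, i.e. 8.735×10¹⁸/6.022×10²³ = 1.451×10⁻⁵ mol.
Product: Φ × n_abs = 0.080 × 1.451×10⁻⁵ = 1.161×10⁻⁶ mol.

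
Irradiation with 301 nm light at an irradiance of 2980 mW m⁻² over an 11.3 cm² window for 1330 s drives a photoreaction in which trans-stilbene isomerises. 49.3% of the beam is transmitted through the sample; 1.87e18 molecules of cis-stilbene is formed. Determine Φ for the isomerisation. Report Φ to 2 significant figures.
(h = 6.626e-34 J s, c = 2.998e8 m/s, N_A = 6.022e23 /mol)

Product: 1.87e18 / 6.022e23 = 3.105e-6 mol.
Photon energy at 301 nm: hc/λ = (6.626e-34)(2.998e8)/(301e-9) = 6.600e-19 J.
Energy delivered: (2980 mW m⁻²)(11.3e-4 m²)(1330 s) = 4.479 J.
Photons incident: 4.479 / 6.600e-19 = 6.786e18, i.e. 6.786e18/6.022e23 = 1.127e-5 mol.
Fraction absorbed: 1 − 49.3/100 = 0.5070.
Photons absorbed: 0.5070 × 1.127e-5 = 5.714e-6 mol.
Φ = 3.105e-6 mol / 5.714e-6 mol photons = 0.54.

Φ = 0.54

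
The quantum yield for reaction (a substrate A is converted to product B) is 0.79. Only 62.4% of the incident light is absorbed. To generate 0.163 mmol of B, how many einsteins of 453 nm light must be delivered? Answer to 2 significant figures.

Product: 0.163 mmol = 1.63×10⁻⁴ mol.
Photons that must be absorbed: 1.63×10⁻⁴ / 0.79 = 2.063×10⁻⁴ mol.
Incident photons needed: 2.063×10⁻⁴ / 0.624 = 3.306×10⁻⁴ mol.

3.3×10⁻⁴ einstein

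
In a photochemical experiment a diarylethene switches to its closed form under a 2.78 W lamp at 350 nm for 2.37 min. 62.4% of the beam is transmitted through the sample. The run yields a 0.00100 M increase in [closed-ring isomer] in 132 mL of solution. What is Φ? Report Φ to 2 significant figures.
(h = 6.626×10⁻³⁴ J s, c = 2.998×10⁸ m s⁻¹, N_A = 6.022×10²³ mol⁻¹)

Φ = 0.30

Product: (0.00100 M)(0.132 L) = 1.320×10⁻⁴ mol.
Photon energy at 350 nm: hc/λ = (6.626×10⁻³⁴)(2.998×10⁸)/(350×10⁻⁹) = 5.676×10⁻¹⁹ J.
Energy delivered: (2.78 W)(142.2 s) = 395.3 J.
Photons incident: 395.3 / 5.676×10⁻¹⁹ = 6.964×10²⁰, i.e. 6.964×10²⁰/6.022×10²³ = 0.001156 mol.
Fraction absorbed: 1 − 62.4/100 = 0.3760.
Photons absorbed: 0.3760 × 0.001156 = 4.347×10⁻⁴ mol.
Φ = 1.320×10⁻⁴ mol / 4.347×10⁻⁴ mol photons = 0.30.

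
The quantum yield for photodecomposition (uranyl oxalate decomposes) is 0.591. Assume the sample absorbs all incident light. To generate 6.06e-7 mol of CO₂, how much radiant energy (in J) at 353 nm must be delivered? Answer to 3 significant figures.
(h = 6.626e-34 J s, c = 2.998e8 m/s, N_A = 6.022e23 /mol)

0.347 J

Photons that must be absorbed: 6.06e-7 / 0.591 = 1.025e-6 mol.
Photon energy: hc/λ = 5.627e-19 J; per mole, 3.389e5 J mol⁻¹.
Energy required: 1.025e-6 × 3.389e5 = 0.347 J.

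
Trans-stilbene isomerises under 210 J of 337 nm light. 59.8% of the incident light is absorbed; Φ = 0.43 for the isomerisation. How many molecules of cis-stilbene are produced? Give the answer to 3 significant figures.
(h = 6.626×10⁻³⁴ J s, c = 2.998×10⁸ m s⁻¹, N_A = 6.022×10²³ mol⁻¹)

9.16×10¹⁹ molecules

Photon energy at 337 nm: hc/λ = (6.626×10⁻³⁴)(2.998×10⁸)/(337×10⁻⁹) = 5.895×10⁻¹⁹ J.
Photons incident: 210 / 5.895×10⁻¹⁹ = 3.562×10²⁰, i.e. 3.562×10²⁰/6.022×10²³ = 5.915×10⁻⁴ mol.
Photons absorbed: 0.598 × 5.915×10⁻⁴ = 3.537×10⁻⁴ mol.
Product: Φ × n_abs = 0.43 × 3.537×10⁻⁴ = 1.521×10⁻⁴ mol.
As a count: 1.521×10⁻⁴ × 6.022×10²³ = 9.16×10¹⁹.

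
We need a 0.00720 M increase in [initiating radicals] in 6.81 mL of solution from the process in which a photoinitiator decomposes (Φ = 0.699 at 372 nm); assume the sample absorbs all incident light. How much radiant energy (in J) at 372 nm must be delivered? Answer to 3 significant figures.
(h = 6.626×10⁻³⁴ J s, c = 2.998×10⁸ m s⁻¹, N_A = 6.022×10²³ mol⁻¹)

Product: (0.00720 M)(0.00681 L) = 4.903×10⁻⁵ mol.
Photons that must be absorbed: 4.903×10⁻⁵ / 0.699 = 7.014×10⁻⁵ mol.
Photon energy: hc/λ = 5.340×10⁻¹⁹ J; per mole, 3.216×10⁵ J mol⁻¹.
Energy required: 7.014×10⁻⁵ × 3.216×10⁵ = 22.6 J.

22.6 J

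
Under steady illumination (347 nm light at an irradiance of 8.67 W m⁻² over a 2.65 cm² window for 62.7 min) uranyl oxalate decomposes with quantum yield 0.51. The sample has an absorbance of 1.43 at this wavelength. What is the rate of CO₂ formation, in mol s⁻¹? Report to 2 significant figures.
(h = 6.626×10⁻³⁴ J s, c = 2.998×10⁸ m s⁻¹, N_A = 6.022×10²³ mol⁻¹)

Photon energy at 347 nm: hc/λ = (6.626×10⁻³⁴)(2.998×10⁸)/(347×10⁻⁹) = 5.725×10⁻¹⁹ J.
Energy delivered: (8.67 W m⁻²)(2.65×10⁻⁴ m²)(3762 s) = 8.643 J.
Photons incident: 8.643 / 5.725×10⁻¹⁹ = 1.510×10¹⁹, i.e. 1.510×10¹⁹/6.022×10²³ = 2.507×10⁻⁵ mol.
Fraction absorbed: 1 − 10^(−1.43) = 0.9628.
Photons absorbed: 0.9628 × 2.507×10⁻⁵ = 2.414×10⁻⁵ mol.
Product formed: 0.51 × 2.414×10⁻⁵ = 1.231×10⁻⁵ mol.
Rate: 1.231×10⁻⁵ / 3762 s = 3.3×10⁻⁹ mol s⁻¹.

3.3×10⁻⁹ mol s⁻¹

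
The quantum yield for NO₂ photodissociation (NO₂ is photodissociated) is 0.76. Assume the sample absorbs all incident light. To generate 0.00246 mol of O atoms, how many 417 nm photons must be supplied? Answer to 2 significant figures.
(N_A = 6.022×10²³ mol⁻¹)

Photons that must be absorbed: 0.00246 / 0.76 = 0.003237 mol.
Photon count: 0.003237 × 6.022×10²³ = 1.9×10²¹.

1.9×10²¹ photons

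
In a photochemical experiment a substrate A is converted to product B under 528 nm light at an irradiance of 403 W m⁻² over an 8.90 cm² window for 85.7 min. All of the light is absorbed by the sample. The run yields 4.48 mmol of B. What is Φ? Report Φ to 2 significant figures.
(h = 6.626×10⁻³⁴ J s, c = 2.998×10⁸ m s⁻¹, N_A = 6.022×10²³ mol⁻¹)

Product: 4.48 mmol = 0.00448 mol.
Photon energy at 528 nm: hc/λ = (6.626×10⁻³⁴)(2.998×10⁸)/(528×10⁻⁹) = 3.762×10⁻¹⁹ J.
Energy delivered: (403 W m⁻²)(8.90×10⁻⁴ m²)(5142 s) = 1844 J.
Photons incident: 1844 / 3.762×10⁻¹⁹ = 4.902×10²¹, i.e. 4.902×10²¹/6.022×10²³ = 0.008140 mol.
Φ = 0.00448 mol / 0.008140 mol photons = 0.55.

Φ = 0.55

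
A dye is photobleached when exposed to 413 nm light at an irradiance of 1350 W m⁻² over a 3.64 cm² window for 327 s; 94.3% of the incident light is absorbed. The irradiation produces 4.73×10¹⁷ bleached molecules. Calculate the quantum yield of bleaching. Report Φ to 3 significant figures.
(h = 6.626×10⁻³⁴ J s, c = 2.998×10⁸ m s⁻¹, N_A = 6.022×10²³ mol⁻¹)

Product: 4.73×10¹⁷ / 6.022×10²³ = 7.855×10⁻⁷ mol.
Photon energy at 413 nm: hc/λ = (6.626×10⁻³⁴)(2.998×10⁸)/(413×10⁻⁹) = 4.810×10⁻¹⁹ J.
Energy delivered: (1350 W m⁻²)(3.64×10⁻⁴ m²)(327 s) = 160.7 J.
Photons incident: 160.7 / 4.810×10⁻¹⁹ = 3.341×10²⁰, i.e. 3.341×10²⁰/6.022×10²³ = 5.548×10⁻⁴ mol.
Photons absorbed: 0.943 × 5.548×10⁻⁴ = 5.232×10⁻⁴ mol.
Φ = 7.855×10⁻⁷ mol / 5.232×10⁻⁴ mol photons = 0.00150.

Φ = 0.00150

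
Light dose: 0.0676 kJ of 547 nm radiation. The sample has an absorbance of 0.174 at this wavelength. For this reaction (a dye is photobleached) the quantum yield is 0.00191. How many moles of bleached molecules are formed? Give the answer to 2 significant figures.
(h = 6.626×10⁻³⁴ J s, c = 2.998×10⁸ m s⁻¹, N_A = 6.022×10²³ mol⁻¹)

Photon energy at 547 nm: hc/λ = (6.626×10⁻³⁴)(2.998×10⁸)/(547×10⁻⁹) = 3.632×10⁻¹⁹ J.
Incident energy: 0.0676 kJ = 67.6 J.
Photons incident: 67.6 / 3.632×10⁻¹⁹ = 1.861×10²⁰, i.e. 1.861×10²⁰/6.022×10²³ = 3.090×10⁻⁴ mol.
Fraction absorbed: 1 − 10^(−0.174) = 0.3301.
Photons absorbed: 0.3301 × 3.090×10⁻⁴ = 1.020×10⁻⁴ mol.
Product: Φ × n_abs = 0.00191 × 1.020×10⁻⁴ = 1.948×10⁻⁷ mol.

1.9×10⁻⁷ mol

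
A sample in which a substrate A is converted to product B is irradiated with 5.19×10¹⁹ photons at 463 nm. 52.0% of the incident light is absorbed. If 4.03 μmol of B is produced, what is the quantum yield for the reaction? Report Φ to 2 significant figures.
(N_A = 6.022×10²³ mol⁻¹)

Φ = 0.090

Product: 4.03 μmol = 4.03×10⁻⁶ mol.
Moles of photons: 5.19×10¹⁹ / 6.022×10²³ = 8.618×10⁻⁵ mol.
Photons absorbed: 0.520 × 8.618×10⁻⁵ = 4.481×10⁻⁵ mol.
Φ = 4.03×10⁻⁶ mol / 4.481×10⁻⁵ mol photons = 0.090.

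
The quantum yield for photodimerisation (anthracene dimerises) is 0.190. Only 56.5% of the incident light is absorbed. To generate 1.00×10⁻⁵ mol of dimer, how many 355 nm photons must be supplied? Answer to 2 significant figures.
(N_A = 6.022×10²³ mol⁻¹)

5.6×10¹⁹ photons

Photons that must be absorbed: 1.00×10⁻⁵ / 0.190 = 5.263×10⁻⁵ mol.
Incident photons needed: 5.263×10⁻⁵ / 0.565 = 9.315×10⁻⁵ mol.
Photon count: 9.315×10⁻⁵ × 6.022×10²³ = 5.6×10¹⁹.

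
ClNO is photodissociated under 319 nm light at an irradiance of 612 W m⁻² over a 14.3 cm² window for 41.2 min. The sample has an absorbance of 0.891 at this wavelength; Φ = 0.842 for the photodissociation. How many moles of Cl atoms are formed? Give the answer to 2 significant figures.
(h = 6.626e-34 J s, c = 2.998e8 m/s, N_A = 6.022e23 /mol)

0.0042 mol

Photon energy at 319 nm: hc/λ = (6.626e-34)(2.998e8)/(319e-9) = 6.227e-19 J.
Energy delivered: (612 W m⁻²)(14.3e-4 m²)(2472 s) = 2163 J.
Photons incident: 2163 / 6.227e-19 = 3.474e21, i.e. 3.474e21/6.022e23 = 0.005769 mol.
Fraction absorbed: 1 − 10^(−0.891) = 0.8715.
Photons absorbed: 0.8715 × 0.005769 = 0.005028 mol.
Product: Φ × n_abs = 0.842 × 0.005028 = 0.004234 mol.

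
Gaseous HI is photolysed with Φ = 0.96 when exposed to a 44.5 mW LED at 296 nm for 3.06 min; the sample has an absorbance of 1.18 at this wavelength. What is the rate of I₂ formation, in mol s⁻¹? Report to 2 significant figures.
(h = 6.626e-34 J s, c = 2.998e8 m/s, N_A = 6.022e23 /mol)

9.9e-8 mol s⁻¹

Photon energy at 296 nm: hc/λ = (6.626e-34)(2.998e8)/(296e-9) = 6.711e-19 J.
Energy delivered: (44.5 mW)(183.6 s) = 8.170 J.
Photons incident: 8.170 / 6.711e-19 = 1.217e19, i.e. 1.217e19/6.022e23 = 2.021e-5 mol.
Fraction absorbed: 1 − 10^(−1.18) = 0.9339.
Photons absorbed: 0.9339 × 2.021e-5 = 1.887e-5 mol.
Product formed: 0.96 × 1.887e-5 = 1.812e-5 mol.
Rate: 1.812e-5 / 183.6 s = 9.9e-8 mol s⁻¹.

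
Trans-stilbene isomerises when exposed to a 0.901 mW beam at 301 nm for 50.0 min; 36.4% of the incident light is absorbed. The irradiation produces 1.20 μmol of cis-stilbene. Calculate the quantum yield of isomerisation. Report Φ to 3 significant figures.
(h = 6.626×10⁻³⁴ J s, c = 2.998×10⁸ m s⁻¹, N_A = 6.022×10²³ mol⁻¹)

Φ = 0.485

Product: 1.20 μmol = 1.20×10⁻⁶ mol.
Photon energy at 301 nm: hc/λ = (6.626×10⁻³⁴)(2.998×10⁸)/(301×10⁻⁹) = 6.600×10⁻¹⁹ J.
Energy delivered: (0.901 mW)(3000 s) = 2.703 J.
Photons incident: 2.703 / 6.600×10⁻¹⁹ = 4.095×10¹⁸, i.e. 4.095×10¹⁸/6.022×10²³ = 6.800×10⁻⁶ mol.
Photons absorbed: 0.364 × 6.800×10⁻⁶ = 2.475×10⁻⁶ mol.
Φ = 1.20×10⁻⁶ mol / 2.475×10⁻⁶ mol photons = 0.485.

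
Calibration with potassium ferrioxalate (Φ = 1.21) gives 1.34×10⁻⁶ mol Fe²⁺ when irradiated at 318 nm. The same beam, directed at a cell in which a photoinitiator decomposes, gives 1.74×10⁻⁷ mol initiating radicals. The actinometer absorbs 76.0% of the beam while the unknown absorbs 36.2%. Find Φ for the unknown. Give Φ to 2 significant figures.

Φ = 0.33

Photons absorbed by the actinometer: 1.34×10⁻⁶ / 1.21 = 1.107×10⁻⁶ mol.
Incident flux: 1.107×10⁻⁶ / 0.760 = 1.457×10⁻⁶ einstein.
Absorbed by unknown: 0.362 × 1.457×10⁻⁶ = 5.274×10⁻⁷ mol.
Φ(unknown) = 1.74×10⁻⁷ / 5.274×10⁻⁷ = 0.33.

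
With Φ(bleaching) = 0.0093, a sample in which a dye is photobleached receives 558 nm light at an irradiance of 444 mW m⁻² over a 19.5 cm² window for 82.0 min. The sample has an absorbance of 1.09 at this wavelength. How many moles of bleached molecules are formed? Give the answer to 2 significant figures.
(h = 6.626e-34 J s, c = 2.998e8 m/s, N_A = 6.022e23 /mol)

1.7e-7 mol

Photon energy at 558 nm: hc/λ = (6.626e-34)(2.998e8)/(558e-9) = 3.560e-19 J.
Energy delivered: (444 mW m⁻²)(19.5e-4 m²)(4920 s) = 4.260 J.
Photons incident: 4.260 / 3.560e-19 = 1.197e19, i.e. 1.197e19/6.022e23 = 1.988e-5 mol.
Fraction absorbed: 1 − 10^(−1.09) = 0.9187.
Photons absorbed: 0.9187 × 1.988e-5 = 1.826e-5 mol.
Product: Φ × n_abs = 0.0093 × 1.826e-5 = 1.698e-7 mol.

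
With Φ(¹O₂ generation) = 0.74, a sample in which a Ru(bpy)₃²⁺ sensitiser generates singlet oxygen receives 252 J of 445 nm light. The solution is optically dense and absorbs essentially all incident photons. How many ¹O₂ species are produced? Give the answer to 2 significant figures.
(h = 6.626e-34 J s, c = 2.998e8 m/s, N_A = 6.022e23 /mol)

Photon energy at 445 nm: hc/λ = (6.626e-34)(2.998e8)/(445e-9) = 4.464e-19 J.
Photons incident: 252 / 4.464e-19 = 5.645e20, i.e. 5.645e20/6.022e23 = 9.374e-4 mol.
Product: Φ × n_abs = 0.74 × 9.374e-4 = 6.937e-4 mol.
As a count: 6.937e-4 × 6.022e23 = 4.2e20.

4.2e20 species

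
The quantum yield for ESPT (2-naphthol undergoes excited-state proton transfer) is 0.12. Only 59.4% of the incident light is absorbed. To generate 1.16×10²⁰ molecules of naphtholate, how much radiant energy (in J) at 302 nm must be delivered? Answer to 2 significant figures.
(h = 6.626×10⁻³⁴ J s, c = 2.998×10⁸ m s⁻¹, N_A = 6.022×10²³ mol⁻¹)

Product: 1.16×10²⁰ / 6.022×10²³ = 1.926×10⁻⁴ mol.
Photons that must be absorbed: 1.926×10⁻⁴ / 0.12 = 0.001605 mol.
Incident photons needed: 0.001605 / 0.594 = 0.002702 mol.
Photon energy: hc/λ = 6.578×10⁻¹⁹ J; per mole, 3.961×10⁵ J mol⁻¹.
Energy required: 0.002702 × 3.961×10⁵ = 1100 J.

1100 J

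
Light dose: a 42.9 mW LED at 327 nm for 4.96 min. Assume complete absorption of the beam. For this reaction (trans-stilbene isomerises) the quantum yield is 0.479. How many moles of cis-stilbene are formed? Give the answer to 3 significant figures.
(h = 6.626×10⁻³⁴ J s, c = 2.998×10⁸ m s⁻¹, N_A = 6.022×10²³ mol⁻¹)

1.67×10⁻⁵ mol

Photon energy at 327 nm: hc/λ = (6.626×10⁻³⁴)(2.998×10⁸)/(327×10⁻⁹) = 6.075×10⁻¹⁹ J.
Energy delivered: (42.9 mW)(297.6 s) = 12.77 J.
Photons incident: 12.77 / 6.075×10⁻¹⁹ = 2.102×10¹⁹, i.e. 2.102×10¹⁹/6.022×10²³ = 3.491×10⁻⁵ mol.
Product: Φ × n_abs = 0.479 × 3.491×10⁻⁵ = 1.672×10⁻⁵ mol.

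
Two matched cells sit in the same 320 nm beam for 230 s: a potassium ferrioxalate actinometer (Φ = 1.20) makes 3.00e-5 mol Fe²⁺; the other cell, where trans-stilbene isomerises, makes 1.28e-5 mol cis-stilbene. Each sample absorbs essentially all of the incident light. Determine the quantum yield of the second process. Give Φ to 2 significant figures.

Photons absorbed by the actinometer: 3.00e-5 / 1.20 = 2.500e-5 mol.
Φ(unknown) = 1.28e-5 / 2.500e-5 = 0.51.

Φ = 0.51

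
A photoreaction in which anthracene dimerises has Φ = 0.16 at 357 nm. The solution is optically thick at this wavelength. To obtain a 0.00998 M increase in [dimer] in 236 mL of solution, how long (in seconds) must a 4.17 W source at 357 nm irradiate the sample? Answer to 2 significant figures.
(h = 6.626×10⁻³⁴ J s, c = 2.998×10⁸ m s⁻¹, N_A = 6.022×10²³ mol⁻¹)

t ≈ 1200 s

Product: (0.00998 M)(0.236 L) = 0.002355 mol.
Photons that must be absorbed: 0.002355 / 0.16 = 0.01472 mol.
Photon energy: hc/λ = 5.564×10⁻¹⁹ J; per mole, 3.351×10⁵ J mol⁻¹.
Energy required: 0.01472 × 3.351×10⁵ = 4933 J.
Time: 4933 J / 4.17 W = 1200 s.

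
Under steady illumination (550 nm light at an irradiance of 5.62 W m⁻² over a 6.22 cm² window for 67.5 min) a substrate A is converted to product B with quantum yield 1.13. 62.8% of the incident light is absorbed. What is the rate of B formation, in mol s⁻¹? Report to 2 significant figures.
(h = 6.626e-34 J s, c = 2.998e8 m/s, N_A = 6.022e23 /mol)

1.1e-8 mol s⁻¹

Photon energy at 550 nm: hc/λ = (6.626e-34)(2.998e8)/(550e-9) = 3.612e-19 J.
Energy delivered: (5.62 W m⁻²)(6.22e-4 m²)(4050 s) = 14.16 J.
Photons incident: 14.16 / 3.612e-19 = 3.920e19, i.e. 3.920e19/6.022e23 = 6.509e-5 mol.
Photons absorbed: 0.628 × 6.509e-5 = 4.088e-5 mol.
Product formed: 1.13 × 4.088e-5 = 4.619e-5 mol.
Rate: 4.619e-5 / 4050 s = 1.1e-8 mol s⁻¹.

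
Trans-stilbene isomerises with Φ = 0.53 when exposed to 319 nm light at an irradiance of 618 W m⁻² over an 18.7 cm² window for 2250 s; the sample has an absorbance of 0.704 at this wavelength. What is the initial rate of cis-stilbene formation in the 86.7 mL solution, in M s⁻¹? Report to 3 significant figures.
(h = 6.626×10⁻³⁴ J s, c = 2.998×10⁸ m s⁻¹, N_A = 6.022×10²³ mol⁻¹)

1.51×10⁻⁵ M s⁻¹

Photon energy at 319 nm: hc/λ = (6.626×10⁻³⁴)(2.998×10⁸)/(319×10⁻⁹) = 6.227×10⁻¹⁹ J.
Energy delivered: (618 W m⁻²)(18.7×10⁻⁴ m²)(2250 s) = 2600 J.
Photons incident: 2600 / 6.227×10⁻¹⁹ = 4.175×10²¹, i.e. 4.175×10²¹/6.022×10²³ = 0.006933 mol.
Fraction absorbed: 1 − 10^(−0.704) = 0.8023.
Photons absorbed: 0.8023 × 0.006933 = 0.005562 mol.
Product formed: 0.53 × 0.005562 = 0.002948 mol.
Rate: 0.002948 mol / (2250 s × 0.0867 L) = 1.51×10⁻⁵ M s⁻¹.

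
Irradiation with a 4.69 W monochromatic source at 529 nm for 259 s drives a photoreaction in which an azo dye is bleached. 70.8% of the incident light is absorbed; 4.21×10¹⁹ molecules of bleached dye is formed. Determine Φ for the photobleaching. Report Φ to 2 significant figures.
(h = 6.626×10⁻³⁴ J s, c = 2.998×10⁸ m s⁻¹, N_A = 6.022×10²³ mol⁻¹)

Product: 4.21×10¹⁹ / 6.022×10²³ = 6.991×10⁻⁵ mol.
Photon energy at 529 nm: hc/λ = (6.626×10⁻³⁴)(2.998×10⁸)/(529×10⁻⁹) = 3.755×10⁻¹⁹ J.
Energy delivered: (4.69 W)(259 s) = 1215 J.
Photons incident: 1215 / 3.755×10⁻¹⁹ = 3.236×10²¹, i.e. 3.236×10²¹/6.022×10²³ = 0.005374 mol.
Photons absorbed: 0.708 × 0.005374 = 0.003805 mol.
Φ = 6.991×10⁻⁵ mol / 0.003805 mol photons = 0.018.

Φ = 0.018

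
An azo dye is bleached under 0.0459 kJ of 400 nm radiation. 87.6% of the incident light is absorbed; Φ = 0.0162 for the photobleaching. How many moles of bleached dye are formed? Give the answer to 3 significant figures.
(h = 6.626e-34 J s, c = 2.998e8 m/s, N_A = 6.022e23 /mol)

2.18e-6 mol

Photon energy at 400 nm: hc/λ = (6.626e-34)(2.998e8)/(400e-9) = 4.966e-19 J.
Incident energy: 0.0459 kJ = 45.9 J.
Photons incident: 45.9 / 4.966e-19 = 9.243e19, i.e. 9.243e19/6.022e23 = 1.535e-4 mol.
Photons absorbed: 0.876 × 1.535e-4 = 1.345e-4 mol.
Product: Φ × n_abs = 0.0162 × 1.345e-4 = 2.179e-6 mol.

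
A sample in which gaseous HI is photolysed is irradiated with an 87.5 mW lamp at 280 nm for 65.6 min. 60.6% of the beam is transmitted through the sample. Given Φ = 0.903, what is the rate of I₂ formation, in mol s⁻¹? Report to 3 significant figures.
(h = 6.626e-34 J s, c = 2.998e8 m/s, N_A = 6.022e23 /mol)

7.29e-8 mol s⁻¹

Photon energy at 280 nm: hc/λ = (6.626e-34)(2.998e8)/(280e-9) = 7.095e-19 J.
Energy delivered: (87.5 mW)(3936 s) = 344.4 J.
Photons incident: 344.4 / 7.095e-19 = 4.854e20, i.e. 4.854e20/6.022e23 = 8.060e-4 mol.
Fraction absorbed: 1 − 60.6/100 = 0.3940.
Photons absorbed: 0.3940 × 8.060e-4 = 3.176e-4 mol.
Product formed: 0.903 × 3.176e-4 = 2.868e-4 mol.
Rate: 2.868e-4 / 3936 s = 7.29e-8 mol s⁻¹.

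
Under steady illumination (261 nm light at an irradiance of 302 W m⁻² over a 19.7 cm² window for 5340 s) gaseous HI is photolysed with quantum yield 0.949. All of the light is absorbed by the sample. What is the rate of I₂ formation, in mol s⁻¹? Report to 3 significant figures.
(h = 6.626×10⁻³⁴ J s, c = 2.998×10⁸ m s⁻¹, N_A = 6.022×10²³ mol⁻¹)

Photon energy at 261 nm: hc/λ = (6.626×10⁻³⁴)(2.998×10⁸)/(261×10⁻⁹) = 7.611×10⁻¹⁹ J.
Energy delivered: (302 W m⁻²)(19.7×10⁻⁴ m²)(5340 s) = 3177 J.
Photons incident: 3177 / 7.611×10⁻¹⁹ = 4.174×10²¹, i.e. 4.174×10²¹/6.022×10²³ = 0.006931 mol.
Product formed: 0.949 × 0.006931 = 0.006578 mol.
Rate: 0.006578 / 5340 s = 1.23×10⁻⁶ mol s⁻¹.

1.23×10⁻⁶ mol s⁻¹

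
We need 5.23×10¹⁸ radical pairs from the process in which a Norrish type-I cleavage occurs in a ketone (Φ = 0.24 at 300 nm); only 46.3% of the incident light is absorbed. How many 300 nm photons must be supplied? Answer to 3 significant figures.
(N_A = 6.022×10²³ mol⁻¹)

Product: 5.23×10¹⁸ / 6.022×10²³ = 8.685×10⁻⁶ mol.
Photons that must be absorbed: 8.685×10⁻⁶ / 0.24 = 3.619×10⁻⁵ mol.
Incident photons needed: 3.619×10⁻⁵ / 0.463 = 7.816×10⁻⁵ mol.
Photon count: 7.816×10⁻⁵ × 6.022×10²³ = 4.71×10¹⁹.

4.71×10¹⁹ photons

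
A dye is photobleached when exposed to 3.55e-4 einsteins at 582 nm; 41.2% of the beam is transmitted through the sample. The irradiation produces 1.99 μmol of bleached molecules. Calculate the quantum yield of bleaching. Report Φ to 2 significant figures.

Product: 1.99 μmol = 1.99e-6 mol.
Fraction absorbed: 1 − 41.2/100 = 0.5880.
Photons absorbed: 0.5880 × 3.55e-4 = 2.087e-4 mol.
Φ = 1.99e-6 mol / 2.087e-4 mol photons = 0.0095.

Φ = 0.0095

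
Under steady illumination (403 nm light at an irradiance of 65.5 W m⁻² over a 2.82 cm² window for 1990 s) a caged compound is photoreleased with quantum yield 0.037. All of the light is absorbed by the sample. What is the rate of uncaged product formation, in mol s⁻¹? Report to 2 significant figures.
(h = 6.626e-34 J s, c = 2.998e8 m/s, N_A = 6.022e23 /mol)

Photon energy at 403 nm: hc/λ = (6.626e-34)(2.998e8)/(403e-9) = 4.929e-19 J.
Energy delivered: (65.5 W m⁻²)(2.82e-4 m²)(1990 s) = 36.76 J.
Photons incident: 36.76 / 4.929e-19 = 7.458e19, i.e. 7.458e19/6.022e23 = 1.238e-4 mol.
Product formed: 0.037 × 1.238e-4 = 4.581e-6 mol.
Rate: 4.581e-6 / 1990 s = 2.3e-9 mol s⁻¹.

2.3e-9 mol s⁻¹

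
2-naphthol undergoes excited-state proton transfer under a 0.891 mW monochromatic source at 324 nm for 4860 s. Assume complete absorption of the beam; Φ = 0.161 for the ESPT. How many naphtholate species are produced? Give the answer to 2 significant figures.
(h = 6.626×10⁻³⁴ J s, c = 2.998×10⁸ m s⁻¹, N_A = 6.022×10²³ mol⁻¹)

Photon energy at 324 nm: hc/λ = (6.626×10⁻³⁴)(2.998×10⁸)/(324×10⁻⁹) = 6.131×10⁻¹⁹ J.
Energy delivered: (0.891 mW)(4860 s) = 4.330 J.
Photons incident: 4.330 / 6.131×10⁻¹⁹ = 7.062×10¹⁸, i.e. 7.062×10¹⁸/6.022×10²³ = 1.173×10⁻⁵ mol.
Product: Φ × n_abs = 0.161 × 1.173×10⁻⁵ = 1.889×10⁻⁶ mol.
As a count: 1.889×10⁻⁶ × 6.022×10²³ = 1.1×10¹⁸.

1.1×10¹⁸ species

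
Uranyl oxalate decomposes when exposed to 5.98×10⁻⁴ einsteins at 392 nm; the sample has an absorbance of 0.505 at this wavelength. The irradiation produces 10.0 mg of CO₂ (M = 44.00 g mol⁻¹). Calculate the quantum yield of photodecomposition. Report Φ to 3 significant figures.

Product: 10.0 mg / 44.00 g mol⁻¹ = 2.273×10⁻⁴ mol.
Fraction absorbed: 1 − 10^(−0.505) = 0.6874.
Photons absorbed: 0.6874 × 5.98×10⁻⁴ = 4.111×10⁻⁴ mol.
Φ = 2.273×10⁻⁴ mol / 4.111×10⁻⁴ mol photons = 0.553.

Φ = 0.553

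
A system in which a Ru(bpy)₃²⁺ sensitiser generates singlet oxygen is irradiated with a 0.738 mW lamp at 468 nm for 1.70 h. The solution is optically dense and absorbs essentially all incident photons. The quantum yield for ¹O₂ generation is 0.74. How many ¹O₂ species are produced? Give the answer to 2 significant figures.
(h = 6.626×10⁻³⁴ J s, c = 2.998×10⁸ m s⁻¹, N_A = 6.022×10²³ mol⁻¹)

Photon energy at 468 nm: hc/λ = (6.626×10⁻³⁴)(2.998×10⁸)/(468×10⁻⁹) = 4.245×10⁻¹⁹ J.
Energy delivered: (0.738 mW)(6120 s) = 4.517 J.
Photons incident: 4.517 / 4.245×10⁻¹⁹ = 1.064×10¹⁹, i.e. 1.064×10¹⁹/6.022×10²³ = 1.767×10⁻⁵ mol.
Product: Φ × n_abs = 0.74 × 1.767×10⁻⁵ = 1.308×10⁻⁵ mol.
As a count: 1.308×10⁻⁵ × 6.022×10²³ = 7.9×10¹⁸.

7.9×10¹⁸ species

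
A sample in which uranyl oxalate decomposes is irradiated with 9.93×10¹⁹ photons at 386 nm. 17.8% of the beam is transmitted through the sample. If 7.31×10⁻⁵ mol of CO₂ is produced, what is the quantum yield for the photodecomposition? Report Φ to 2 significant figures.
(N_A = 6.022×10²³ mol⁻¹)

Φ = 0.54

Moles of photons: 9.93×10¹⁹ / 6.022×10²³ = 1.649×10⁻⁴ mol.
Fraction absorbed: 1 − 17.8/100 = 0.8220.
Photons absorbed: 0.8220 × 1.649×10⁻⁴ = 1.355×10⁻⁴ mol.
Φ = 7.31×10⁻⁵ mol / 1.355×10⁻⁴ mol photons = 0.54.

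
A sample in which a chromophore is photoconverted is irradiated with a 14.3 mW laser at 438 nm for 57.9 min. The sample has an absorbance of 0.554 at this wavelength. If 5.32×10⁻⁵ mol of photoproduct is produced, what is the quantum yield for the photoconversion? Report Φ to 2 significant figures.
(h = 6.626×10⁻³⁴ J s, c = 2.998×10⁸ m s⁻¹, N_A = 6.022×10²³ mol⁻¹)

Photon energy at 438 nm: hc/λ = (6.626×10⁻³⁴)(2.998×10⁸)/(438×10⁻⁹) = 4.535×10⁻¹⁹ J.
Energy delivered: (14.3 mW)(3474 s) = 49.68 J.
Photons incident: 49.68 / 4.535×10⁻¹⁹ = 1.095×10²⁰, i.e. 1.095×10²⁰/6.022×10²³ = 1.818×10⁻⁴ mol.
Fraction absorbed: 1 − 10^(−0.554) = 0.7207.
Photons absorbed: 0.7207 × 1.818×10⁻⁴ = 1.310×10⁻⁴ mol.
Φ = 5.32×10⁻⁵ mol / 1.310×10⁻⁴ mol photons = 0.41.

Φ = 0.41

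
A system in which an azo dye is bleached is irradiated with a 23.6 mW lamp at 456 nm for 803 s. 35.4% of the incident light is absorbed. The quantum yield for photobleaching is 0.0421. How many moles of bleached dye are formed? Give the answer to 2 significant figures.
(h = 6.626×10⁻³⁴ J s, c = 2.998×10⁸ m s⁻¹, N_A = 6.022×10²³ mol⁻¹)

Photon energy at 456 nm: hc/λ = (6.626×10⁻³⁴)(2.998×10⁸)/(456×10⁻⁹) = 4.356×10⁻¹⁹ J.
Energy delivered: (23.6 mW)(803 s) = 18.95 J.
Photons incident: 18.95 / 4.356×10⁻¹⁹ = 4.350×10¹⁹, i.e. 4.350×10¹⁹/6.022×10²³ = 7.224×10⁻⁵ mol.
Photons absorbed: 0.354 × 7.224×10⁻⁵ = 2.557×10⁻⁵ mol.
Product: Φ × n_abs = 0.0421 × 2.557×10⁻⁵ = 1.076×10⁻⁶ mol.

1.1×10⁻⁶ mol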